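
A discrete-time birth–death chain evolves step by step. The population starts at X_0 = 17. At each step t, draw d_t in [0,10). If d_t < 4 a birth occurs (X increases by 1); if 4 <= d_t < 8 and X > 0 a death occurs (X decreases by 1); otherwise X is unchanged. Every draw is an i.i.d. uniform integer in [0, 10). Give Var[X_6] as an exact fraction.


X can drop by at most 1 per step and X_0 = 17 > T = 6, so X_t >= 17 − t >= 11 > 0 for every t <= 6: the floor at 0 (the 'and X > 0' condition) never binds. Hence X_6 = X_0 + Σ_{t<6} Y_t with i.i.d. increments Y_t = y(d_t) ∈ {+1, −1, 0}.
Outcome values over d=0..9: [1, 1, 1, 1, -1, -1, -1, -1, 0, 0]
Σy = 0, Σy² = 8, M = 10
μ = 0/10 = 0,  σ² = 8/10 − (0)² = 4/5
Independent increments: Var[X_6] = 6·σ² = 6·(4/5) = 24/5

24/5


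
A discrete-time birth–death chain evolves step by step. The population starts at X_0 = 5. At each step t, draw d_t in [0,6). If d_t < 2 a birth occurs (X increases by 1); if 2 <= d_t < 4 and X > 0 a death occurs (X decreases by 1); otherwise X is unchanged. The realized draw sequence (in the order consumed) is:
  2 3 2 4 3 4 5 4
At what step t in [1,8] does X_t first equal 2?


t=0: X=5, d=2 → death, X_1=4
t=1: X=4, d=3 → death, X_2=3
t=2: X=3, d=2 → death, X_3=2
t=3: X=2, d=4 → hold, X_4=2
t=4: X=2, d=3 → death, X_5=1
t=5: X=1, d=4 → hold, X_6=1
t=6: X=1, d=5 → hold, X_7=1
t=7: X=1, d=4 → hold, X_8=1

3


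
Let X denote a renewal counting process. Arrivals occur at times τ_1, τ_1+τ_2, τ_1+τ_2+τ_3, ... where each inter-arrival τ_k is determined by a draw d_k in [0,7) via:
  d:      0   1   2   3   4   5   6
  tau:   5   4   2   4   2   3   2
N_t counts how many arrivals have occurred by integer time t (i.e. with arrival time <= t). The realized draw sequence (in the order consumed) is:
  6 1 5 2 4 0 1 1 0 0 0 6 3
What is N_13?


draw d_1=6: τ_1=2, arrival time A_1=2
draw d_2=1: τ_2=4, arrival time A_2=6
draw d_3=5: τ_3=3, arrival time A_3=9
draw d_4=2: τ_4=2, arrival time A_4=11
draw d_5=4: τ_5=2, arrival time A_5=13
draw d_6=0: τ_6=5, arrival time A_6=18
draw d_7=1: τ_7=4, arrival time A_7=22
draw d_8=1: τ_8=4, arrival time A_8=26
draw d_9=0: τ_9=5, arrival time A_9=31
draw d_10=0: τ_10=5, arrival time A_10=36
draw d_11=0: τ_11=5, arrival time A_11=41
draw d_12=6: τ_12=2, arrival time A_12=43
draw d_13=3: τ_13=4, arrival time A_13=47
N_t over t=0..13: 0:0 1:0 2:1 3:1 4:1 5:1 6:2 7:2 8:2 9:3 10:3 11:4 12:4 13:5

5


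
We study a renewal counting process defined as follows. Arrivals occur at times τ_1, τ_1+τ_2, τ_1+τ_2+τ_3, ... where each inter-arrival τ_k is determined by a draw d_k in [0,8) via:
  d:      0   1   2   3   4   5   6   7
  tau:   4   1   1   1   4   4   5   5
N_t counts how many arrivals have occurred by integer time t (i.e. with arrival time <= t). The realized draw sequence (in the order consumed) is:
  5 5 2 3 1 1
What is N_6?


draw d_1=5: τ_1=4, arrival time A_1=4
draw d_2=5: τ_2=4, arrival time A_2=8
draw d_3=2: τ_3=1, arrival time A_3=9
draw d_4=3: τ_4=1, arrival time A_4=10
draw d_5=1: τ_5=1, arrival time A_5=11
draw d_6=1: τ_6=1, arrival time A_6=12
N_t over t=0..6: 0:0 1:0 2:0 3:0 4:1 5:1 6:1

1


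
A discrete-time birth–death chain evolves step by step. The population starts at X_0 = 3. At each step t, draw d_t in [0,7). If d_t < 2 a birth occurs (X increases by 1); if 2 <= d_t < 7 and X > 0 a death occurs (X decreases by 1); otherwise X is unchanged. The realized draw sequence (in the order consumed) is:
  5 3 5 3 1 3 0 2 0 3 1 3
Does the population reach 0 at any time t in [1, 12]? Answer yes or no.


yes

t=0: X=3, d=5 → death, X_1=2
t=1: X=2, d=3 → death, X_2=1
t=2: X=1, d=5 → death, X_3=0
t=3: X=0, d=3 → hold, X_4=0
t=4: X=0, d=1 → birth, X_5=1
t=5: X=1, d=3 → death, X_6=0
t=6: X=0, d=0 → birth, X_7=1
t=7: X=1, d=2 → death, X_8=0
t=8: X=0, d=0 → birth, X_9=1
t=9: X=1, d=3 → death, X_10=0
t=10: X=0, d=1 → birth, X_11=1
t=11: X=1, d=3 → death, X_12=0


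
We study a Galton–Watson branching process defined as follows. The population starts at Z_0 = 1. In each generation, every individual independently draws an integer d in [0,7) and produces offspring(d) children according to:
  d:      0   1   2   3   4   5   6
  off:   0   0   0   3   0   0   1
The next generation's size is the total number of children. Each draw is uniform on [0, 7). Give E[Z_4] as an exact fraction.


256/2401

Outcome values over d=0..6: [0, 0, 0, 3, 0, 0, 1]
Σy = 4, Σy² = 10, M = 7
μ = 4/7 = 4/7,  σ² = 10/7 − (4/7)² = 54/49
E[Z_0] = 1
E[Z_1] = 4/7·E[Z_0] = 4/7
E[Z_2] = 4/7·E[Z_1] = 16/49
E[Z_3] = 4/7·E[Z_2] = 64/343
E[Z_4] = 4/7·E[Z_3] = 256/2401


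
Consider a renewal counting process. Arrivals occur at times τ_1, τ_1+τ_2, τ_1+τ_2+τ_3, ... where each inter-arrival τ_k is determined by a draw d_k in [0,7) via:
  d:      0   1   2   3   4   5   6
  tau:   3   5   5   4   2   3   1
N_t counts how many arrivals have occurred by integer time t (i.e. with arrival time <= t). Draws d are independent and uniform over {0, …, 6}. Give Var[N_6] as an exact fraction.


6175056502/13841287201

Inter-arrival values over d=0..6: [3, 5, 5, 4, 2, 3, 1]
Each d has probability 1/7, so the pmf of τ is: f(1) = 1/7, f(2) = 1/7, f(3) = 2/7, f(4) = 1/7, f(5) = 2/7
Let p_n(j) = P(N_n = j), with p_0 = [1]. Condition on τ_1: p_n(0) = P(τ > n), and for j >= 1, p_n(j) = Σ_{k<=n} f(k)·p_{n−k}(j−1)
p_1 = [6/7, 1/7]  (j = 0..1)
p_2 = [5/7, 13/49, 1/49]  (j = 0..2)
p_3 = [3/7, 25/49, 20/343, 1/343]  (j = 0..3)
p_4 = [2/7, 27/49, 52/343, 27/2401, 1/2401]  (j = 0..4)
p_5 = [0, 5/7, 85/343, 86/2401, 34/16807, 1/16807]  (j = 0..5)
p_6 = [0, 25/49, 139/343, 184/2401, 127/16807, 41/117649, 1/117649]  (j = 0..6)
E[N_6] = Σ j·p_6(j) = 186194/117649;  E[N_6²] = Σ j²·p_6(j) = 347162/117649
Var[N_6] = 347162/117649 − (186194/117649)² = 6175056502/13841287201


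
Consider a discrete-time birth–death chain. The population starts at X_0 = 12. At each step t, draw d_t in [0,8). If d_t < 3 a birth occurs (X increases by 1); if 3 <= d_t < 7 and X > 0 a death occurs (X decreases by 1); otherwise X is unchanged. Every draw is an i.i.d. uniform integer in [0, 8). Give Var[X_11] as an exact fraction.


X can drop by at most 1 per step and X_0 = 12 > T = 11, so X_t >= 12 − t >= 1 > 0 for every t <= 11: the floor at 0 (the 'and X > 0' condition) never binds. Hence X_11 = X_0 + Σ_{t<11} Y_t with i.i.d. increments Y_t = y(d_t) ∈ {+1, −1, 0}.
Outcome values over d=0..7: [1, 1, 1, -1, -1, -1, -1, 0]
Σy = -1, Σy² = 7, M = 8
μ = -1/8 = -1/8,  σ² = 7/8 − (-1/8)² = 55/64
Independent increments: Var[X_11] = 11·σ² = 11·(55/64) = 605/64

605/64


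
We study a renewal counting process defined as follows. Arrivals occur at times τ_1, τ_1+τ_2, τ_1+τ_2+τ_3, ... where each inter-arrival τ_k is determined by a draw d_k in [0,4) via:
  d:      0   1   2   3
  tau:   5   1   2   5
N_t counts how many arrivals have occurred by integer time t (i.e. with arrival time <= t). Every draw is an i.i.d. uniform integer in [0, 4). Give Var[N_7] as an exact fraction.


196807991/268435456

Inter-arrival values over d=0..3: [5, 1, 2, 5]
Each d has probability 1/4, so the pmf of τ is: f(1) = 1/4, f(2) = 1/4, f(5) = 1/2
Let p_n(j) = P(N_n = j), with p_0 = [1]. Condition on τ_1: p_n(0) = P(τ > n), and for j >= 1, p_n(j) = Σ_{k<=n} f(k)·p_{n−k}(j−1)
p_1 = [3/4, 1/4]  (j = 0..1)
p_2 = [1/2, 7/16, 1/16]  (j = 0..2)
p_3 = [1/2, 5/16, 11/64, 1/64]  (j = 0..3)
p_4 = [1/2, 1/4, 3/16, 15/256, 1/256]  (j = 0..4)
p_5 = [0, 3/4, 9/64, 23/256, 19/1024, 1/1024]  (j = 0..5)
p_6 = [0, 1/2, 3/8, 21/256, 19/512, 23/4096, 1/4096]  (j = 0..6)
p_7 = [0, 1/4, 17/32, 41/256, 11/256, 57/4096, 27/16384, 1/16384]  (j = 0..7)
E[N_7] = Σ j·p_7(j) = 33501/16384;  E[N_7²] = Σ j²·p_7(j) = 80513/16384
Var[N_7] = 80513/16384 − (33501/16384)² = 196807991/268435456


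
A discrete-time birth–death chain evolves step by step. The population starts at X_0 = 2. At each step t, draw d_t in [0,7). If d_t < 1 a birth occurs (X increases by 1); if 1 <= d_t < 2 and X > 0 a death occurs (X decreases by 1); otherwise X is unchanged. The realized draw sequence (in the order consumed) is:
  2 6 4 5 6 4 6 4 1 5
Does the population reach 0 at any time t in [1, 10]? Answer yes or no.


t=0: X=2, d=2 → hold, X_1=2
t=1: X=2, d=6 → hold, X_2=2
t=2: X=2, d=4 → hold, X_3=2
t=3: X=2, d=5 → hold, X_4=2
t=4: X=2, d=6 → hold, X_5=2
t=5: X=2, d=4 → hold, X_6=2
t=6: X=2, d=6 → hold, X_7=2
t=7: X=2, d=4 → hold, X_8=2
t=8: X=2, d=1 → death, X_9=1
t=9: X=1, d=5 → hold, X_10=1

no


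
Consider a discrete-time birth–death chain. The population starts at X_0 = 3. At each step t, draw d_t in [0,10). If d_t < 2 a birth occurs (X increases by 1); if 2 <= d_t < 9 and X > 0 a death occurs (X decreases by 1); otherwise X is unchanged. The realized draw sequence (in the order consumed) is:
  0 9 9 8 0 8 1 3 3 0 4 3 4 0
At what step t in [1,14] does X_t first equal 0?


13

t=0: X=3, d=0 → birth, X_1=4
t=1: X=4, d=9 → hold, X_2=4
t=2: X=4, d=9 → hold, X_3=4
t=3: X=4, d=8 → death, X_4=3
t=4: X=3, d=0 → birth, X_5=4
t=5: X=4, d=8 → death, X_6=3
t=6: X=3, d=1 → birth, X_7=4
t=7: X=4, d=3 → death, X_8=3
t=8: X=3, d=3 → death, X_9=2
t=9: X=2, d=0 → birth, X_10=3
t=10: X=3, d=4 → death, X_11=2
t=11: X=2, d=3 → death, X_12=1
t=12: X=1, d=4 → death, X_13=0
t=13: X=0, d=0 → birth, X_14=1


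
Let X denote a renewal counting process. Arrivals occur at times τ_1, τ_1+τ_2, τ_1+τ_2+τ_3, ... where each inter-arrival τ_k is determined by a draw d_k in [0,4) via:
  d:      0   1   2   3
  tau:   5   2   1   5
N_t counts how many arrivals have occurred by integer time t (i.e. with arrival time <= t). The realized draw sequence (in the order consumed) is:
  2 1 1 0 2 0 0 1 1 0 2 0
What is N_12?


draw d_1=2: τ_1=1, arrival time A_1=1
draw d_2=1: τ_2=2, arrival time A_2=3
draw d_3=1: τ_3=2, arrival time A_3=5
draw d_4=0: τ_4=5, arrival time A_4=10
draw d_5=2: τ_5=1, arrival time A_5=11
draw d_6=0: τ_6=5, arrival time A_6=16
draw d_7=0: τ_7=5, arrival time A_7=21
draw d_8=1: τ_8=2, arrival time A_8=23
draw d_9=1: τ_9=2, arrival time A_9=25
draw d_10=0: τ_10=5, arrival time A_10=30
draw d_11=2: τ_11=1, arrival time A_11=31
draw d_12=0: τ_12=5, arrival time A_12=36
N_t over t=0..12: 0:0 1:1 2:1 3:2 4:2 5:3 6:3 7:3 8:3 9:3 10:4 11:5 12:5

5


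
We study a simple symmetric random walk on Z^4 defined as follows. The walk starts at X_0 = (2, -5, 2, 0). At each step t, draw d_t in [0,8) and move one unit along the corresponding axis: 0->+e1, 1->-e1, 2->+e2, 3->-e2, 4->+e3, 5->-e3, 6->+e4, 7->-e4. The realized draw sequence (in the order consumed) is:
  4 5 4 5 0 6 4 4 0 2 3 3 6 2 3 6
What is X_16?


t=0: X=(2, -5, 2, 0), d=4 → +e3, X_1=(2, -5, 3, 0)
t=1: X=(2, -5, 3, 0), d=5 → -e3, X_2=(2, -5, 2, 0)
t=2: X=(2, -5, 2, 0), d=4 → +e3, X_3=(2, -5, 3, 0)
t=3: X=(2, -5, 3, 0), d=5 → -e3, X_4=(2, -5, 2, 0)
t=4: X=(2, -5, 2, 0), d=0 → +e1, X_5=(3, -5, 2, 0)
t=5: X=(3, -5, 2, 0), d=6 → +e4, X_6=(3, -5, 2, 1)
t=6: X=(3, -5, 2, 1), d=4 → +e3, X_7=(3, -5, 3, 1)
t=7: X=(3, -5, 3, 1), d=4 → +e3, X_8=(3, -5, 4, 1)
t=8: X=(3, -5, 4, 1), d=0 → +e1, X_9=(4, -5, 4, 1)
t=9: X=(4, -5, 4, 1), d=2 → +e2, X_10=(4, -4, 4, 1)
t=10: X=(4, -4, 4, 1), d=3 → -e2, X_11=(4, -5, 4, 1)
t=11: X=(4, -5, 4, 1), d=3 → -e2, X_12=(4, -6, 4, 1)
t=12: X=(4, -6, 4, 1), d=6 → +e4, X_13=(4, -6, 4, 2)
t=13: X=(4, -6, 4, 2), d=2 → +e2, X_14=(4, -5, 4, 2)
t=14: X=(4, -5, 4, 2), d=3 → -e2, X_15=(4, -6, 4, 2)
t=15: X=(4, -6, 4, 2), d=6 → +e4, X_16=(4, -6, 4, 3)

(4, -6, 4, 3)


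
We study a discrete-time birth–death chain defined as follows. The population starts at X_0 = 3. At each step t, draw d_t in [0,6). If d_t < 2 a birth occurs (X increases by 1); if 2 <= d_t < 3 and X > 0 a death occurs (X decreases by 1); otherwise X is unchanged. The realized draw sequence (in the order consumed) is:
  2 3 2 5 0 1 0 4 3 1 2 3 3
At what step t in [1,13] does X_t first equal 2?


t=0: X=3, d=2 → death, X_1=2
t=1: X=2, d=3 → hold, X_2=2
t=2: X=2, d=2 → death, X_3=1
t=3: X=1, d=5 → hold, X_4=1
t=4: X=1, d=0 → birth, X_5=2
t=5: X=2, d=1 → birth, X_6=3
t=6: X=3, d=0 → birth, X_7=4
t=7: X=4, d=4 → hold, X_8=4
t=8: X=4, d=3 → hold, X_9=4
t=9: X=4, d=1 → birth, X_10=5
t=10: X=5, d=2 → death, X_11=4
t=11: X=4, d=3 → hold, X_12=4
t=12: X=4, d=3 → hold, X_13=4

1


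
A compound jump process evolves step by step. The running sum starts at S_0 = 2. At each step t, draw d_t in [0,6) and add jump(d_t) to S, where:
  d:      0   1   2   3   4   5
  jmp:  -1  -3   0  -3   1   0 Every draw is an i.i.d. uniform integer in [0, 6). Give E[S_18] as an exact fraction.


Outcome values over d=0..5: [-1, -3, 0, -3, 1, 0]
Σy = -6, Σy² = 20, M = 6
μ = -6/6 = -1,  σ² = 20/6 − (-1)² = 7/3
E[S_18] = 2 + 18·(-1) = -16

-16


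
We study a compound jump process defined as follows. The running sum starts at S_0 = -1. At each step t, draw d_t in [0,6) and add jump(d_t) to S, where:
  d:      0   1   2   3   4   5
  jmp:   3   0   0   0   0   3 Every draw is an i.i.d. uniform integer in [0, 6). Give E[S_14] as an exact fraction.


13

Outcome values over d=0..5: [3, 0, 0, 0, 0, 3]
Σy = 6, Σy² = 18, M = 6
μ = 6/6 = 1,  σ² = 18/6 − (1)² = 2
E[S_14] = -1 + 14·(1) = 13


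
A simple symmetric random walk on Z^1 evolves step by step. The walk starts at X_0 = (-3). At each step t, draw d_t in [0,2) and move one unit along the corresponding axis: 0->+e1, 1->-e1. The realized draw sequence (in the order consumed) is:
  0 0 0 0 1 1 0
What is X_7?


(0)

t=0: X=(-3), d=0 → +e1, X_1=(-2)
t=1: X=(-2), d=0 → +e1, X_2=(-1)
t=2: X=(-1), d=0 → +e1, X_3=(0)
t=3: X=(0), d=0 → +e1, X_4=(1)
t=4: X=(1), d=1 → -e1, X_5=(0)
t=5: X=(0), d=1 → -e1, X_6=(-1)
t=6: X=(-1), d=0 → +e1, X_7=(0)


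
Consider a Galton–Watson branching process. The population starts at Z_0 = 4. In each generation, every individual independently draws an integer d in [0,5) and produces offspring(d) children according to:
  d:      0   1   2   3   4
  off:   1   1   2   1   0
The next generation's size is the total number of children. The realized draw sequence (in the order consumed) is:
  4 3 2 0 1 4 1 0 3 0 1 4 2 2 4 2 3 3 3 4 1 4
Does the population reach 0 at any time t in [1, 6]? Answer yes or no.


no

gen 0: Z_0=4, draws=[4, 3, 2, 0], offspring=[0, 1, 2, 1], Z_1=4
gen 1: Z_1=4, draws=[1, 4, 1, 0], offspring=[1, 0, 1, 1], Z_2=3
gen 2: Z_2=3, draws=[3, 0, 1], offspring=[1, 1, 1], Z_3=3
gen 3: Z_3=3, draws=[4, 2, 2], offspring=[0, 2, 2], Z_4=4
gen 4: Z_4=4, draws=[4, 2, 3, 3], offspring=[0, 2, 1, 1], Z_5=4
gen 5: Z_5=4, draws=[3, 4, 1, 4], offspring=[1, 0, 1, 0], Z_6=2


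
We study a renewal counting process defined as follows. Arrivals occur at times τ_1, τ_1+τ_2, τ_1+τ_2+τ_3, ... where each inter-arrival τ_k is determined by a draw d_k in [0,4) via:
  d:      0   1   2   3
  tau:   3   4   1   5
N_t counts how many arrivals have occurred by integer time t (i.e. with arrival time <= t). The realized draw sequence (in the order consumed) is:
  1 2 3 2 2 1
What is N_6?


2

draw d_1=1: τ_1=4, arrival time A_1=4
draw d_2=2: τ_2=1, arrival time A_2=5
draw d_3=3: τ_3=5, arrival time A_3=10
draw d_4=2: τ_4=1, arrival time A_4=11
draw d_5=2: τ_5=1, arrival time A_5=12
draw d_6=1: τ_6=4, arrival time A_6=16
N_t over t=0..6: 0:0 1:0 2:0 3:0 4:1 5:2 6:2


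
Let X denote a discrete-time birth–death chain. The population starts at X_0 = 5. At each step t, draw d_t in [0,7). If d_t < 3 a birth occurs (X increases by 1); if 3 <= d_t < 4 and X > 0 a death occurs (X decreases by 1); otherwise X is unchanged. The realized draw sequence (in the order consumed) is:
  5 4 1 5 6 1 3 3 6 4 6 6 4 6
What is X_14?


5

t=0: X=5, d=5 → hold, X_1=5
t=1: X=5, d=4 → hold, X_2=5
t=2: X=5, d=1 → birth, X_3=6
t=3: X=6, d=5 → hold, X_4=6
t=4: X=6, d=6 → hold, X_5=6
t=5: X=6, d=1 → birth, X_6=7
t=6: X=7, d=3 → death, X_7=6
t=7: X=6, d=3 → death, X_8=5
t=8: X=5, d=6 → hold, X_9=5
t=9: X=5, d=4 → hold, X_10=5
t=10: X=5, d=6 → hold, X_11=5
t=11: X=5, d=6 → hold, X_12=5
t=12: X=5, d=4 → hold, X_13=5
t=13: X=5, d=6 → hold, X_14=5


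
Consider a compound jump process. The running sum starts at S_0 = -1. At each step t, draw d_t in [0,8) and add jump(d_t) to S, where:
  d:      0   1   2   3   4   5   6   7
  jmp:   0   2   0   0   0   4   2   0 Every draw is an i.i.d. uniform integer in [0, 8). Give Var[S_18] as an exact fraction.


Outcome values over d=0..7: [0, 2, 0, 0, 0, 4, 2, 0]
Σy = 8, Σy² = 24, M = 8
μ = 8/8 = 1,  σ² = 24/8 − (1)² = 2
Independent increments: Var[S_18] = 18·σ² = 18·(2) = 36

36


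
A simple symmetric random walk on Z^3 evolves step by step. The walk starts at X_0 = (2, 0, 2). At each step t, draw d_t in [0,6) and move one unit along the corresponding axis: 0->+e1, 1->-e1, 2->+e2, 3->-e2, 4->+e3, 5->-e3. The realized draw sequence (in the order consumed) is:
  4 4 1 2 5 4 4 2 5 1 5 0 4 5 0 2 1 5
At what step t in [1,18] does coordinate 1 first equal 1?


3

t=0: X=(2, 0, 2), d=4 → +e3, X_1=(2, 0, 3)
t=1: X=(2, 0, 3), d=4 → +e3, X_2=(2, 0, 4)
t=2: X=(2, 0, 4), d=1 → -e1, X_3=(1, 0, 4)
t=3: X=(1, 0, 4), d=2 → +e2, X_4=(1, 1, 4)
t=4: X=(1, 1, 4), d=5 → -e3, X_5=(1, 1, 3)
t=5: X=(1, 1, 3), d=4 → +e3, X_6=(1, 1, 4)
t=6: X=(1, 1, 4), d=4 → +e3, X_7=(1, 1, 5)
t=7: X=(1, 1, 5), d=2 → +e2, X_8=(1, 2, 5)
t=8: X=(1, 2, 5), d=5 → -e3, X_9=(1, 2, 4)
t=9: X=(1, 2, 4), d=1 → -e1, X_10=(0, 2, 4)
t=10: X=(0, 2, 4), d=5 → -e3, X_11=(0, 2, 3)
t=11: X=(0, 2, 3), d=0 → +e1, X_12=(1, 2, 3)
t=12: X=(1, 2, 3), d=4 → +e3, X_13=(1, 2, 4)
t=13: X=(1, 2, 4), d=5 → -e3, X_14=(1, 2, 3)
t=14: X=(1, 2, 3), d=0 → +e1, X_15=(2, 2, 3)
t=15: X=(2, 2, 3), d=2 → +e2, X_16=(2, 3, 3)
t=16: X=(2, 3, 3), d=1 → -e1, X_17=(1, 3, 3)
t=17: X=(1, 3, 3), d=5 → -e3, X_18=(1, 3, 2)


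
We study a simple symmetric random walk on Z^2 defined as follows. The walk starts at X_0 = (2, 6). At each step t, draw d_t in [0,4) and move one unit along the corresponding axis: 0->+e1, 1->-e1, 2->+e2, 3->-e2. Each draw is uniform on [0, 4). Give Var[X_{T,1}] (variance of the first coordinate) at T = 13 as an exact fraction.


13/2

Outcome values over d=0..3: [1, -1, 0, 0]
Σy = 0, Σy² = 2, M = 4
μ = 0/4 = 0,  σ² = 2/4 − (0)² = 1/2
Independent increments: Var[X_13] = 13·σ² = 13·(1/2) = 13/2


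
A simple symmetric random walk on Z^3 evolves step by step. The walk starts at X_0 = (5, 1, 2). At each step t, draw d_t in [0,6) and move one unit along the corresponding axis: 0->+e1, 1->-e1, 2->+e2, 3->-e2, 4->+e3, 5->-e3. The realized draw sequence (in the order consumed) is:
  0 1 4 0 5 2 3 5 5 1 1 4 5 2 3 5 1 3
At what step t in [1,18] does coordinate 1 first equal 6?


t=0: X=(5, 1, 2), d=0 → +e1, X_1=(6, 1, 2)
t=1: X=(6, 1, 2), d=1 → -e1, X_2=(5, 1, 2)
t=2: X=(5, 1, 2), d=4 → +e3, X_3=(5, 1, 3)
t=3: X=(5, 1, 3), d=0 → +e1, X_4=(6, 1, 3)
t=4: X=(6, 1, 3), d=5 → -e3, X_5=(6, 1, 2)
t=5: X=(6, 1, 2), d=2 → +e2, X_6=(6, 2, 2)
t=6: X=(6, 2, 2), d=3 → -e2, X_7=(6, 1, 2)
t=7: X=(6, 1, 2), d=5 → -e3, X_8=(6, 1, 1)
t=8: X=(6, 1, 1), d=5 → -e3, X_9=(6, 1, 0)
t=9: X=(6, 1, 0), d=1 → -e1, X_10=(5, 1, 0)
t=10: X=(5, 1, 0), d=1 → -e1, X_11=(4, 1, 0)
t=11: X=(4, 1, 0), d=4 → +e3, X_12=(4, 1, 1)
t=12: X=(4, 1, 1), d=5 → -e3, X_13=(4, 1, 0)
t=13: X=(4, 1, 0), d=2 → +e2, X_14=(4, 2, 0)
t=14: X=(4, 2, 0), d=3 → -e2, X_15=(4, 1, 0)
t=15: X=(4, 1, 0), d=5 → -e3, X_16=(4, 1, -1)
t=16: X=(4, 1, -1), d=1 → -e1, X_17=(3, 1, -1)
t=17: X=(3, 1, -1), d=3 → -e2, X_18=(3, 0, -1)

1


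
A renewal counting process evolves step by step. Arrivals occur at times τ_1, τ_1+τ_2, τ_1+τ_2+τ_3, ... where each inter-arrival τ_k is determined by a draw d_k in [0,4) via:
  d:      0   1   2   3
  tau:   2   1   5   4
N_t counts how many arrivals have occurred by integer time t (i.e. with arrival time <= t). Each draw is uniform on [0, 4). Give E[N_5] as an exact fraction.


1541/1024

Inter-arrival values over d=0..3: [2, 1, 5, 4]
Each d has probability 1/4, so the pmf of τ is: f(1) = 1/4, f(2) = 1/4, f(4) = 1/4, f(5) = 1/4
Renewal equation for m(n) = E[N_n]: condition on τ_1 = k (if k <= n, one arrival plus a fresh copy on the remaining n−k steps): m(n) = F(n) + Σ_{k<=n} f(k)·m(n−k), where F(n) = P(τ <= n) and m(0) = 0
m(1) = F(1) = 1/4
m(2) = F(2) + f(1)·m(1) = 1/2 + 1/4·1/4 = 9/16
m(3) = F(3) + f(1)·m(2) + f(2)·m(1) = 1/2 + 1/4·9/16 + 1/4·1/4 = 45/64
m(4) = F(4) + f(1)·m(3) + f(2)·m(2) = 3/4 + 1/4·45/64 + 1/4·9/16 = 273/256
m(5) = F(5) + f(1)·m(4) + f(2)·m(3) + f(4)·m(1) = 1 + 1/4·273/256 + 1/4·45/64 + 1/4·1/4 = 1541/1024
E[N_5] = m(5) = 1541/1024


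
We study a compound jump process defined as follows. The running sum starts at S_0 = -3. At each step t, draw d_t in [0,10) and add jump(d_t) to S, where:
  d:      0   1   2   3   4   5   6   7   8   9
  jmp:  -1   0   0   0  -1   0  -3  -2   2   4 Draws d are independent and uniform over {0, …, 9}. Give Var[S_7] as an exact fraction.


Outcome values over d=0..9: [-1, 0, 0, 0, -1, 0, -3, -2, 2, 4]
Σy = -1, Σy² = 35, M = 10
μ = -1/10 = -1/10,  σ² = 35/10 − (-1/10)² = 349/100
Independent increments: Var[S_7] = 7·σ² = 7·(349/100) = 2443/100

2443/100


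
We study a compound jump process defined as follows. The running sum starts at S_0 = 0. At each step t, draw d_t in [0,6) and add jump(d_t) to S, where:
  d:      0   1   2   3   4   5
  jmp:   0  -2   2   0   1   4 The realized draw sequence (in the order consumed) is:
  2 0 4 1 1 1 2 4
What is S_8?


0

t=0: S=0, d=2, jump=2, S_1=2
t=1: S=2, d=0, jump=0, S_2=2
t=2: S=2, d=4, jump=1, S_3=3
t=3: S=3, d=1, jump=-2, S_4=1
t=4: S=1, d=1, jump=-2, S_5=-1
t=5: S=-1, d=1, jump=-2, S_6=-3
t=6: S=-3, d=2, jump=2, S_7=-1
t=7: S=-1, d=4, jump=1, S_8=0


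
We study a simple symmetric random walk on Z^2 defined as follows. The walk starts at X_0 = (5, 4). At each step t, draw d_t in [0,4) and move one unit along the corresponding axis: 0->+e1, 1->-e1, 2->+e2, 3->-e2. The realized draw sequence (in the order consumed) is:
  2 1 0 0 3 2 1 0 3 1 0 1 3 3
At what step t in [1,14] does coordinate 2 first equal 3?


13

t=0: X=(5, 4), d=2 → +e2, X_1=(5, 5)
t=1: X=(5, 5), d=1 → -e1, X_2=(4, 5)
t=2: X=(4, 5), d=0 → +e1, X_3=(5, 5)
t=3: X=(5, 5), d=0 → +e1, X_4=(6, 5)
t=4: X=(6, 5), d=3 → -e2, X_5=(6, 4)
t=5: X=(6, 4), d=2 → +e2, X_6=(6, 5)
t=6: X=(6, 5), d=1 → -e1, X_7=(5, 5)
t=7: X=(5, 5), d=0 → +e1, X_8=(6, 5)
t=8: X=(6, 5), d=3 → -e2, X_9=(6, 4)
t=9: X=(6, 4), d=1 → -e1, X_10=(5, 4)
t=10: X=(5, 4), d=0 → +e1, X_11=(6, 4)
t=11: X=(6, 4), d=1 → -e1, X_12=(5, 4)
t=12: X=(5, 4), d=3 → -e2, X_13=(5, 3)
t=13: X=(5, 3), d=3 → -e2, X_14=(5, 2)


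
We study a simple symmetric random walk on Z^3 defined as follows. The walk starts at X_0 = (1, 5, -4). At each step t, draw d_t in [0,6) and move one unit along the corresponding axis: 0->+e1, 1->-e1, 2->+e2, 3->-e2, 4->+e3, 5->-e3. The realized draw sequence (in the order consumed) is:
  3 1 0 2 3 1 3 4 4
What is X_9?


(0, 3, -2)

t=0: X=(1, 5, -4), d=3 → -e2, X_1=(1, 4, -4)
t=1: X=(1, 4, -4), d=1 → -e1, X_2=(0, 4, -4)
t=2: X=(0, 4, -4), d=0 → +e1, X_3=(1, 4, -4)
t=3: X=(1, 4, -4), d=2 → +e2, X_4=(1, 5, -4)
t=4: X=(1, 5, -4), d=3 → -e2, X_5=(1, 4, -4)
t=5: X=(1, 4, -4), d=1 → -e1, X_6=(0, 4, -4)
t=6: X=(0, 4, -4), d=3 → -e2, X_7=(0, 3, -4)
t=7: X=(0, 3, -4), d=4 → +e3, X_8=(0, 3, -3)
t=8: X=(0, 3, -3), d=4 → +e3, X_9=(0, 3, -2)


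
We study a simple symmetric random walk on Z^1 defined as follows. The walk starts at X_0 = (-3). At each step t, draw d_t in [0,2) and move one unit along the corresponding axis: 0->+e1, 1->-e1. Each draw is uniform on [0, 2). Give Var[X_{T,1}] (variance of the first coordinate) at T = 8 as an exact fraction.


8

Outcome values over d=0..1: [1, -1]
Σy = 0, Σy² = 2, M = 2
μ = 0/2 = 0,  σ² = 2/2 − (0)² = 1
Independent increments: Var[X_8] = 8·σ² = 8·(1) = 8


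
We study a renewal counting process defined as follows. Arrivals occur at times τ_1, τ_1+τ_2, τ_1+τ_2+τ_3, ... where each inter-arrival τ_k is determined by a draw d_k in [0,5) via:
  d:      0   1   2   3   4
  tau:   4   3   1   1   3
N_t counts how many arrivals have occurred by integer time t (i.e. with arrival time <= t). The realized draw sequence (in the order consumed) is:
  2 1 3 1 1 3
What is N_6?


draw d_1=2: τ_1=1, arrival time A_1=1
draw d_2=1: τ_2=3, arrival time A_2=4
draw d_3=3: τ_3=1, arrival time A_3=5
draw d_4=1: τ_4=3, arrival time A_4=8
draw d_5=1: τ_5=3, arrival time A_5=11
draw d_6=3: τ_6=1, arrival time A_6=12
N_t over t=0..6: 0:0 1:1 2:1 3:1 4:2 5:3 6:3

3


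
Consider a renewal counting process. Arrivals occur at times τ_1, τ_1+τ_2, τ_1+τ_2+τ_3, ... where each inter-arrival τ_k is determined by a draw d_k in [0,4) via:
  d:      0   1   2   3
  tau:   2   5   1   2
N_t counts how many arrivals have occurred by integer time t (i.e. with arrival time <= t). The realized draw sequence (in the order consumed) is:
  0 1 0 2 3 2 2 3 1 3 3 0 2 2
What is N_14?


draw d_1=0: τ_1=2, arrival time A_1=2
draw d_2=1: τ_2=5, arrival time A_2=7
draw d_3=0: τ_3=2, arrival time A_3=9
draw d_4=2: τ_4=1, arrival time A_4=10
draw d_5=3: τ_5=2, arrival time A_5=12
draw d_6=2: τ_6=1, arrival time A_6=13
draw d_7=2: τ_7=1, arrival time A_7=14
draw d_8=3: τ_8=2, arrival time A_8=16
draw d_9=1: τ_9=5, arrival time A_9=21
draw d_10=3: τ_10=2, arrival time A_10=23
draw d_11=3: τ_11=2, arrival time A_11=25
draw d_12=0: τ_12=2, arrival time A_12=27
draw d_13=2: τ_13=1, arrival time A_13=28
draw d_14=2: τ_14=1, arrival time A_14=29
N_t over t=0..14: 0:0 1:0 2:1 3:1 4:1 5:1 6:1 7:2 8:2 9:3 10:4 11:4 12:5 13:6 14:7

7


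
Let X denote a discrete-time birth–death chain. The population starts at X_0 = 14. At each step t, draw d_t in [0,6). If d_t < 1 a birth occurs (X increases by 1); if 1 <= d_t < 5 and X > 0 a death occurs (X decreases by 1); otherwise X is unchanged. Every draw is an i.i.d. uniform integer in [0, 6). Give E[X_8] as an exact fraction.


X can drop by at most 1 per step and X_0 = 14 > T = 8, so X_t >= 14 − t >= 6 > 0 for every t <= 8: the floor at 0 (the 'and X > 0' condition) never binds. Hence X_8 = X_0 + Σ_{t<8} Y_t with i.i.d. increments Y_t = y(d_t) ∈ {+1, −1, 0}.
Outcome values over d=0..5: [1, -1, -1, -1, -1, 0]
Σy = -3, Σy² = 5, M = 6
μ = -3/6 = -1/2,  σ² = 5/6 − (-1/2)² = 7/12
E[X_8] = 14 + 8·(-1/2) = 10

10


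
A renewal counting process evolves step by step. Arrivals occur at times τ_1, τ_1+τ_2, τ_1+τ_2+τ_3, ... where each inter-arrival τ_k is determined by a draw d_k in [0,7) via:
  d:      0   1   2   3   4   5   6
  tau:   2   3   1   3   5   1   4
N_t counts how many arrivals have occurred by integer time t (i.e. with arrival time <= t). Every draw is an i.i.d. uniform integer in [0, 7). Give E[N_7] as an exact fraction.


1963635/823543

Inter-arrival values over d=0..6: [2, 3, 1, 3, 5, 1, 4]
Each d has probability 1/7, so the pmf of τ is: f(1) = 2/7, f(2) = 1/7, f(3) = 2/7, f(4) = 1/7, f(5) = 1/7
Renewal equation for m(n) = E[N_n]: condition on τ_1 = k (if k <= n, one arrival plus a fresh copy on the remaining n−k steps): m(n) = F(n) + Σ_{k<=n} f(k)·m(n−k), where F(n) = P(τ <= n) and m(0) = 0
m(1) = F(1) = 2/7
m(2) = F(2) + f(1)·m(1) = 3/7 + 2/7·2/7 = 25/49
m(3) = F(3) + f(1)·m(2) + f(2)·m(1) = 5/7 + 2/7·25/49 + 1/7·2/7 = 309/343
m(4) = F(4) + f(1)·m(3) + f(2)·m(2) + f(3)·m(1) = 6/7 + 2/7·309/343 + 1/7·25/49 + 2/7·2/7 = 3047/2401
m(5) = F(5) + f(1)·m(4) + f(2)·m(3) + f(3)·m(2) + f(4)·m(1) = 1 + 2/7·3047/2401 + 1/7·309/343 + 2/7·25/49 + 1/7·2/7 = 28200/16807
m(6) = F(6) + f(1)·m(5) + f(2)·m(4) + f(3)·m(3) + f(4)·m(2) + f(5)·m(1) = 1 + 2/7·28200/16807 + 1/7·3047/2401 + 2/7·309/343 + 1/7·25/49 + 1/7·2/7 = 239037/117649
m(7) = F(7) + f(1)·m(6) + f(2)·m(5) + f(3)·m(4) + f(4)·m(3) + f(5)·m(2) = 1 + 2/7·239037/117649 + 1/7·28200/16807 + 2/7·3047/2401 + 1/7·309/343 + 1/7·25/49 = 1963635/823543
E[N_7] = m(7) = 1963635/823543


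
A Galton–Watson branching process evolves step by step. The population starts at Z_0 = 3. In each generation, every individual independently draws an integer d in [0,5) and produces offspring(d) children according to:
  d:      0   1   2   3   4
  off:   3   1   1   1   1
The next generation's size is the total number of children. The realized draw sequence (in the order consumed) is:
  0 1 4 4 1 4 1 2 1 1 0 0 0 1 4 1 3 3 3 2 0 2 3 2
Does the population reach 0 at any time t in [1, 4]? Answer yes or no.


gen 0: Z_0=3, draws=[0, 1, 4], offspring=[3, 1, 1], Z_1=5
gen 1: Z_1=5, draws=[4, 1, 4, 1, 2], offspring=[1, 1, 1, 1, 1], Z_2=5
gen 2: Z_2=5, draws=[1, 1, 0, 0, 0], offspring=[1, 1, 3, 3, 3], Z_3=11
gen 3: Z_3=11, draws=[1, 4, 1, 3, 3, 3, 2, 0, 2, 3, 2], offspring=[1, 1, 1, 1, 1, 1, 1, 3, 1, 1, 1], Z_4=13

no


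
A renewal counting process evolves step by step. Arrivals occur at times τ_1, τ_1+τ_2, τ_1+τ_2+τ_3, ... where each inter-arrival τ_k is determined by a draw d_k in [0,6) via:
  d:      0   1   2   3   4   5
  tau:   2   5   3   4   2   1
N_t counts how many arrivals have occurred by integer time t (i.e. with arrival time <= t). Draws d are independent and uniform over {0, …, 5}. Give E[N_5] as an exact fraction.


Inter-arrival values over d=0..5: [2, 5, 3, 4, 2, 1]
Each d has probability 1/6, so the pmf of τ is: f(1) = 1/6, f(2) = 1/3, f(3) = 1/6, f(4) = 1/6, f(5) = 1/6
Renewal equation for m(n) = E[N_n]: condition on τ_1 = k (if k <= n, one arrival plus a fresh copy on the remaining n−k steps): m(n) = F(n) + Σ_{k<=n} f(k)·m(n−k), where F(n) = P(τ <= n) and m(0) = 0
m(1) = F(1) = 1/6
m(2) = F(2) + f(1)·m(1) = 1/2 + 1/6·1/6 = 19/36
m(3) = F(3) + f(1)·m(2) + f(2)·m(1) = 2/3 + 1/6·19/36 + 1/3·1/6 = 175/216
m(4) = F(4) + f(1)·m(3) + f(2)·m(2) + f(3)·m(1) = 5/6 + 1/6·175/216 + 1/3·19/36 + 1/6·1/6 = 1519/1296
m(5) = F(5) + f(1)·m(4) + f(2)·m(3) + f(3)·m(2) + f(4)·m(1) = 1 + 1/6·1519/1296 + 1/3·175/216 + 1/6·19/36 + 1/6·1/6 = 12295/7776
E[N_5] = m(5) = 12295/7776

12295/7776


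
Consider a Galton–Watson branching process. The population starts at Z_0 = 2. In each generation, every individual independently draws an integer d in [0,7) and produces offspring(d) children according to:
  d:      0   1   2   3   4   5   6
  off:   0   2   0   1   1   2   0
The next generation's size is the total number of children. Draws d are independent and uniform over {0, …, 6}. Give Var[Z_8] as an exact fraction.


77764143674880/33232930569601

Outcome values over d=0..6: [0, 2, 0, 1, 1, 2, 0]
Σy = 6, Σy² = 10, M = 7
μ = 6/7 = 6/7,  σ² = 10/7 − (6/7)² = 34/49
V_0 = 0, E_0 = 2
V_1 = 34/49·E_0 + (6/7)²·V_0 = 68/49;  E_1 = 12/7
V_2 = 34/49·E_1 + (6/7)²·V_1 = 5304/2401;  E_2 = 72/49
V_3 = 34/49·E_2 + (6/7)²·V_2 = 310896/117649;  E_3 = 432/343
V_4 = 34/49·E_3 + (6/7)²·V_3 = 16230240/5764801;  E_4 = 2592/2401
V_5 = 34/49·E_4 + (6/7)²·V_4 = 795883968/282475249;  E_5 = 15552/16807
V_6 = 34/49·E_5 + (6/7)²·V_5 = 37538826624/13841287201;  E_6 = 93312/117649
V_7 = 34/49·E_6 + (6/7)²·V_6 = 1724651917056/678223072849;  E_7 = 559872/823543
V_8 = 34/49·E_7 + (6/7)²·V_7 = 77764143674880/33232930569601;  E_8 = 3359232/5764801


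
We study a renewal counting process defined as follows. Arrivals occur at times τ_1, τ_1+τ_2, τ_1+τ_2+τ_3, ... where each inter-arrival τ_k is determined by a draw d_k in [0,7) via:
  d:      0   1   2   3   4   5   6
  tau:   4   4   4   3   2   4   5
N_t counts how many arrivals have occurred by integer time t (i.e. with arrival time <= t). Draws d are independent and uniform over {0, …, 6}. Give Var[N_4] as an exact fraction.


356/2401

Inter-arrival values over d=0..6: [4, 4, 4, 3, 2, 4, 5]
Each d has probability 1/7, so the pmf of τ is: f(2) = 1/7, f(3) = 1/7, f(4) = 4/7, f(5) = 1/7
Let p_n(j) = P(N_n = j), with p_0 = [1]. Condition on τ_1: p_n(0) = P(τ > n), and for j >= 1, p_n(j) = Σ_{k<=n} f(k)·p_{n−k}(j−1)
p_1 = [1]  (j = 0)
p_2 = [6/7, 1/7]  (j = 0..1)
p_3 = [5/7, 2/7]  (j = 0..1)
p_4 = [1/7, 41/49, 1/49]  (j = 0..2)
E[N_4] = Σ j·p_4(j) = 43/49;  E[N_4²] = Σ j²·p_4(j) = 45/49
Var[N_4] = 45/49 − (43/49)² = 356/2401


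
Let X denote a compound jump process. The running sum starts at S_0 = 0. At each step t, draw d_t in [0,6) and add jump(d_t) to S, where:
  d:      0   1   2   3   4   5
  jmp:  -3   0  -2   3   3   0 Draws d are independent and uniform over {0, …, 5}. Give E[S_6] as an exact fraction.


1

Outcome values over d=0..5: [-3, 0, -2, 3, 3, 0]
Σy = 1, Σy² = 31, M = 6
μ = 1/6 = 1/6,  σ² = 31/6 − (1/6)² = 185/36
E[S_6] = 0 + 6·(1/6) = 1


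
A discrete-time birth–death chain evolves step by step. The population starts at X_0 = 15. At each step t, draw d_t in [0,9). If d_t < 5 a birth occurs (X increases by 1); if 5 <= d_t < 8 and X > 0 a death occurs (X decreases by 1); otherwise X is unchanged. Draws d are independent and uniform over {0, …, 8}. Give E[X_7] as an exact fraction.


X can drop by at most 1 per step and X_0 = 15 > T = 7, so X_t >= 15 − t >= 8 > 0 for every t <= 7: the floor at 0 (the 'and X > 0' condition) never binds. Hence X_7 = X_0 + Σ_{t<7} Y_t with i.i.d. increments Y_t = y(d_t) ∈ {+1, −1, 0}.
Outcome values over d=0..8: [1, 1, 1, 1, 1, -1, -1, -1, 0]
Σy = 2, Σy² = 8, M = 9
μ = 2/9 = 2/9,  σ² = 8/9 − (2/9)² = 68/81
E[X_7] = 15 + 7·(2/9) = 149/9

149/9


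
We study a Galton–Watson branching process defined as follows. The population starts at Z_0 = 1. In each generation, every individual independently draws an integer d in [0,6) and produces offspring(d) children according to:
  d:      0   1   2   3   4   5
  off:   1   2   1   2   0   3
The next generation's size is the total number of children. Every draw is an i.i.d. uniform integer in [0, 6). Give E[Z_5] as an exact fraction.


Outcome values over d=0..5: [1, 2, 1, 2, 0, 3]
Σy = 9, Σy² = 19, M = 6
μ = 9/6 = 3/2,  σ² = 19/6 − (3/2)² = 11/12
E[Z_0] = 1
E[Z_1] = 3/2·E[Z_0] = 3/2
E[Z_2] = 3/2·E[Z_1] = 9/4
E[Z_3] = 3/2·E[Z_2] = 27/8
E[Z_4] = 3/2·E[Z_3] = 81/16
E[Z_5] = 3/2·E[Z_4] = 243/32

243/32


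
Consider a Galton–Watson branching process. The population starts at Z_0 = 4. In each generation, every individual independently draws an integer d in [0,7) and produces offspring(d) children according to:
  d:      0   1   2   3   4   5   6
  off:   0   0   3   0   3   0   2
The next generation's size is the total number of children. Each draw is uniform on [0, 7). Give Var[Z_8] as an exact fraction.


8314094931148800/33232930569601

Outcome values over d=0..6: [0, 0, 3, 0, 3, 0, 2]
Σy = 8, Σy² = 22, M = 7
μ = 8/7 = 8/7,  σ² = 22/7 − (8/7)² = 90/49
V_0 = 0, E_0 = 4
V_1 = 90/49·E_0 + (8/7)²·V_0 = 360/49;  E_1 = 32/7
V_2 = 90/49·E_1 + (8/7)²·V_1 = 43200/2401;  E_2 = 256/49
V_3 = 90/49·E_2 + (8/7)²·V_2 = 3893760/117649;  E_3 = 2048/343
V_4 = 90/49·E_3 + (8/7)²·V_3 = 312422400/5764801;  E_4 = 16384/2401
V_5 = 90/49·E_4 + (8/7)²·V_4 = 23535452160/282475249;  E_5 = 131072/16807
V_6 = 90/49·E_5 + (8/7)²·V_5 = 1704532377600/13841287201;  E_6 = 1048576/117649
V_7 = 90/49·E_6 + (8/7)²·V_6 = 120192824770560/678223072849;  E_7 = 8388608/823543
V_8 = 90/49·E_7 + (8/7)²·V_7 = 8314094931148800/33232930569601;  E_8 = 67108864/5764801


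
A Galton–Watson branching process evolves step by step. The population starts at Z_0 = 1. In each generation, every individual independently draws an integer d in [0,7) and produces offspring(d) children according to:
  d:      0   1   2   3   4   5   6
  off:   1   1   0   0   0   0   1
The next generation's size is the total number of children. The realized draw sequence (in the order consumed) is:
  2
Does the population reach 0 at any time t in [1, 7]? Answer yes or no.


gen 0: Z_0=1, draws=[2], offspring=[0], Z_1=0
gen 1: Z_1=0, draws=[], offspring=[], Z_2=0
gen 2: Z_2=0, draws=[], offspring=[], Z_3=0
gen 3: Z_3=0, draws=[], offspring=[], Z_4=0
gen 4: Z_4=0, draws=[], offspring=[], Z_5=0
gen 5: Z_5=0, draws=[], offspring=[], Z_6=0
gen 6: Z_6=0, draws=[], offspring=[], Z_7=0

yes


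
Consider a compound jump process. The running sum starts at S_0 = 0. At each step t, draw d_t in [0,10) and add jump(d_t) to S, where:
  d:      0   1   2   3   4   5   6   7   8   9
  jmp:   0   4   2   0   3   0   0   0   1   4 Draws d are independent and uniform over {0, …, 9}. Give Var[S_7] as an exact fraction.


462/25

Outcome values over d=0..9: [0, 4, 2, 0, 3, 0, 0, 0, 1, 4]
Σy = 14, Σy² = 46, M = 10
μ = 14/10 = 7/5,  σ² = 46/10 − (7/5)² = 66/25
Independent increments: Var[S_7] = 7·σ² = 7·(66/25) = 462/25


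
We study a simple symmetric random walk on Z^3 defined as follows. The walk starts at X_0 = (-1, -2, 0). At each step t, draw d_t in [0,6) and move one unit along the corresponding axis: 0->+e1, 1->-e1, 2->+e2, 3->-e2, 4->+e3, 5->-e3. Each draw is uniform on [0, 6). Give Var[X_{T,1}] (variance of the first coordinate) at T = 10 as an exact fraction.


Outcome values over d=0..5: [1, -1, 0, 0, 0, 0]
Σy = 0, Σy² = 2, M = 6
μ = 0/6 = 0,  σ² = 2/6 − (0)² = 1/3
Independent increments: Var[X_10] = 10·σ² = 10·(1/3) = 10/3

10/3


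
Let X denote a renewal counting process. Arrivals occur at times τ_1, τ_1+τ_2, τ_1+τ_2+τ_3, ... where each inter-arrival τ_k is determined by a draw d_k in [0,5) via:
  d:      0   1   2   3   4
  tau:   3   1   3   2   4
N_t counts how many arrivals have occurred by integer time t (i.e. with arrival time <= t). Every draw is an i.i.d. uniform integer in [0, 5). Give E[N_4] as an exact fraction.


846/625

Inter-arrival values over d=0..4: [3, 1, 3, 2, 4]
Each d has probability 1/5, so the pmf of τ is: f(1) = 1/5, f(2) = 1/5, f(3) = 2/5, f(4) = 1/5
Renewal equation for m(n) = E[N_n]: condition on τ_1 = k (if k <= n, one arrival plus a fresh copy on the remaining n−k steps): m(n) = F(n) + Σ_{k<=n} f(k)·m(n−k), where F(n) = P(τ <= n) and m(0) = 0
m(1) = F(1) = 1/5
m(2) = F(2) + f(1)·m(1) = 2/5 + 1/5·1/5 = 11/25
m(3) = F(3) + f(1)·m(2) + f(2)·m(1) = 4/5 + 1/5·11/25 + 1/5·1/5 = 116/125
m(4) = F(4) + f(1)·m(3) + f(2)·m(2) + f(3)·m(1) = 1 + 1/5·116/125 + 1/5·11/25 + 2/5·1/5 = 846/625
E[N_4] = m(4) = 846/625


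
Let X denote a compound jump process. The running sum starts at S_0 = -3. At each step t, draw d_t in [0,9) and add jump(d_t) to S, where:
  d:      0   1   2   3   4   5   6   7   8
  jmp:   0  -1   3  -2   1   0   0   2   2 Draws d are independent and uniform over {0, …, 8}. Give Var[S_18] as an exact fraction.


364/9

Outcome values over d=0..8: [0, -1, 3, -2, 1, 0, 0, 2, 2]
Σy = 5, Σy² = 23, M = 9
μ = 5/9 = 5/9,  σ² = 23/9 − (5/9)² = 182/81
Independent increments: Var[S_18] = 18·σ² = 18·(182/81) = 364/9


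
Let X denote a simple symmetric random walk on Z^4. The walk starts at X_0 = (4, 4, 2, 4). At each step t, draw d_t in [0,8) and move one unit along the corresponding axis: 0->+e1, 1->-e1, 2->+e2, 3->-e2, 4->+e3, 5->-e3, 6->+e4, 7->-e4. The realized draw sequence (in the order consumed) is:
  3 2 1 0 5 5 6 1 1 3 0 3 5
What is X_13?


(3, 2, -1, 5)

t=0: X=(4, 4, 2, 4), d=3 → -e2, X_1=(4, 3, 2, 4)
t=1: X=(4, 3, 2, 4), d=2 → +e2, X_2=(4, 4, 2, 4)
t=2: X=(4, 4, 2, 4), d=1 → -e1, X_3=(3, 4, 2, 4)
t=3: X=(3, 4, 2, 4), d=0 → +e1, X_4=(4, 4, 2, 4)
t=4: X=(4, 4, 2, 4), d=5 → -e3, X_5=(4, 4, 1, 4)
t=5: X=(4, 4, 1, 4), d=5 → -e3, X_6=(4, 4, 0, 4)
t=6: X=(4, 4, 0, 4), d=6 → +e4, X_7=(4, 4, 0, 5)
t=7: X=(4, 4, 0, 5), d=1 → -e1, X_8=(3, 4, 0, 5)
t=8: X=(3, 4, 0, 5), d=1 → -e1, X_9=(2, 4, 0, 5)
t=9: X=(2, 4, 0, 5), d=3 → -e2, X_10=(2, 3, 0, 5)
t=10: X=(2, 3, 0, 5), d=0 → +e1, X_11=(3, 3, 0, 5)
t=11: X=(3, 3, 0, 5), d=3 → -e2, X_12=(3, 2, 0, 5)
t=12: X=(3, 2, 0, 5), d=5 → -e3, X_13=(3, 2, -1, 5)


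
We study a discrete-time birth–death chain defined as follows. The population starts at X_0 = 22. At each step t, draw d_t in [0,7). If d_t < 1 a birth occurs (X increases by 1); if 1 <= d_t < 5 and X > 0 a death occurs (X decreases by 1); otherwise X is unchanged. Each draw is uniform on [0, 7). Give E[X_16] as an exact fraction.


X can drop by at most 1 per step and X_0 = 22 > T = 16, so X_t >= 22 − t >= 6 > 0 for every t <= 16: the floor at 0 (the 'and X > 0' condition) never binds. Hence X_16 = X_0 + Σ_{t<16} Y_t with i.i.d. increments Y_t = y(d_t) ∈ {+1, −1, 0}.
Outcome values over d=0..6: [1, -1, -1, -1, -1, 0, 0]
Σy = -3, Σy² = 5, M = 7
μ = -3/7 = -3/7,  σ² = 5/7 − (-3/7)² = 26/49
E[X_16] = 22 + 16·(-3/7) = 106/7

106/7
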